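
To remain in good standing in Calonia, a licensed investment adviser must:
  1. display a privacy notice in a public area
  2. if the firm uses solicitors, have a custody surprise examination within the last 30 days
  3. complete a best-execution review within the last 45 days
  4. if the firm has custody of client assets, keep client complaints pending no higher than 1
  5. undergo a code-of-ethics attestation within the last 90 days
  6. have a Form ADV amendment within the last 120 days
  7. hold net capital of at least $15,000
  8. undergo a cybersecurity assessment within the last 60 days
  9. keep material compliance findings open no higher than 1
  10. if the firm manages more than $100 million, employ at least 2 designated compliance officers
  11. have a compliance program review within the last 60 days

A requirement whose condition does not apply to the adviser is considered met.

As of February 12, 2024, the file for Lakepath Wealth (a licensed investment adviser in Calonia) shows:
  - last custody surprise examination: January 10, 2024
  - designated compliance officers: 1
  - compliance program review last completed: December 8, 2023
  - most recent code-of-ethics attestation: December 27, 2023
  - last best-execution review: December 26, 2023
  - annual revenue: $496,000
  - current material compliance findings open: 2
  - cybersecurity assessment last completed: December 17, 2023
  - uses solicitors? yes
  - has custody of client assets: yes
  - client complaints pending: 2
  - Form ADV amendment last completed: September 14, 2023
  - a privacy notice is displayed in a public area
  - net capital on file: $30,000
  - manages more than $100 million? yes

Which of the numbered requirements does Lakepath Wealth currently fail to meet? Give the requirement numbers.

1. privacy notice present → met
2. condition 'uses solicitors' holds; custody surprise examination 33 days ago vs limit 30 → not met
3. best-execution review 48 days ago vs limit 45 → not met
4. condition 'has custody of client assets' holds; client complaints pending 2 > 1 → not met
5. code-of-ethics attestation 47 days ago vs limit 90 → met
6. Form ADV amendment 151 days ago vs limit 120 → not met
7. net capital $30,000 ≥ $15,000 → met
8. cybersecurity assessment 57 days ago vs limit 60 → met
9. material compliance findings open 2 > 1 → not met
10. condition 'manages more than $100 million' holds; designated compliance officers 1 < 2 → not met
11. compliance program review 66 days ago vs limit 60 → not met
Not met: 2, 3, 4, 6, 9, 10, 11

2, 3, 4, 6, 9, 10, 11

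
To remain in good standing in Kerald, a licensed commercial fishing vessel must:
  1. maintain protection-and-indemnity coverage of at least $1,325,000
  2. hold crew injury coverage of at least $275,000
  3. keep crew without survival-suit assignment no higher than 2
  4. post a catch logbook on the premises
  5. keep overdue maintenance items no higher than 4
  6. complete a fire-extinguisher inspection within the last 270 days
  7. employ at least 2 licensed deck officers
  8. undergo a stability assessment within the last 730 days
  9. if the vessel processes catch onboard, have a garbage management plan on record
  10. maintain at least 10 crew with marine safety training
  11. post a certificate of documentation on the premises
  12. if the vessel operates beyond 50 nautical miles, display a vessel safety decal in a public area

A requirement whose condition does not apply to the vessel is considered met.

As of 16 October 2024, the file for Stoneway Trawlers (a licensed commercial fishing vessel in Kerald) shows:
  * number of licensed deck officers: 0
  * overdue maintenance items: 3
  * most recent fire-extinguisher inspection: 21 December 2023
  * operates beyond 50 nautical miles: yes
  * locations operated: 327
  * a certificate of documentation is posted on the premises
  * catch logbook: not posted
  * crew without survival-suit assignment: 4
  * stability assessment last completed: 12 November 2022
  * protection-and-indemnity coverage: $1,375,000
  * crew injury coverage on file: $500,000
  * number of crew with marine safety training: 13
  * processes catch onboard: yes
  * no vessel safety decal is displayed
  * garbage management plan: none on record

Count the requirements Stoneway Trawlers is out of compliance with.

1. protection-and-indemnity coverage $1,375,000 ≥ $1,325,000 → met
2. crew injury coverage $500,000 ≥ $275,000 → met
3. crew without survival-suit assignment 4 > 2 → not met
4. catch logbook absent → not met
5. overdue maintenance items 3 ≤ 4 → met
6. fire-extinguisher inspection 300 days ago vs limit 270 → not met
7. licensed deck officers 0 < 2 → not met
8. stability assessment 704 days ago vs limit 730 → met
9. condition 'processes catch onboard' holds; garbage management plan absent → not met
10. crew with marine safety training 13 ≥ 10 → met
11. certificate of documentation present → met
12. condition 'operates beyond 50 nautical miles' holds; vessel safety decal absent → not met
Not met: 6 of 12

6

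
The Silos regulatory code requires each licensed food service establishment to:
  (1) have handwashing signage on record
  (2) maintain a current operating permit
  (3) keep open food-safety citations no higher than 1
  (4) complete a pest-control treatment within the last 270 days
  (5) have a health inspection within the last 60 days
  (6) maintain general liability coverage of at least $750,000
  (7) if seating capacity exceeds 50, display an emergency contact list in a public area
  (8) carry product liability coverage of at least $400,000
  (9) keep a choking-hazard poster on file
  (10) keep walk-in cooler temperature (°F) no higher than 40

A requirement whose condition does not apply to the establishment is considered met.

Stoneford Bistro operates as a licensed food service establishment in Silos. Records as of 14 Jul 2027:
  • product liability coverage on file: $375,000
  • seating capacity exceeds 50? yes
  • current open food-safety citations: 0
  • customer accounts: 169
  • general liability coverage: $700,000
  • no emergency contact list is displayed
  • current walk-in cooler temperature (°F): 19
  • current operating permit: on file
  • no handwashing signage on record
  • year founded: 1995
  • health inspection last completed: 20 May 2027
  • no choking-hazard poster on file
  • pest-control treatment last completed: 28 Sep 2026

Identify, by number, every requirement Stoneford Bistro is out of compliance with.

1, 4, 6, 7, 8, 9

1. handwashing signage absent → not met
2. current operating permit present → met
3. open food-safety citations 0 ≤ 1 → met
4. pest-control treatment 289 days ago vs limit 270 → not met
5. health inspection 55 days ago vs limit 60 → met
6. general liability coverage $700,000 < $750,000 → not met
7. condition 'seating capacity exceeds 50' holds; emergency contact list absent → not met
8. product liability coverage $375,000 < $400,000 → not met
9. choking-hazard poster absent → not met
10. walk-in cooler temperature (°F) 19 ≤ 40 → met
Not met: 1, 4, 6, 7, 8, 9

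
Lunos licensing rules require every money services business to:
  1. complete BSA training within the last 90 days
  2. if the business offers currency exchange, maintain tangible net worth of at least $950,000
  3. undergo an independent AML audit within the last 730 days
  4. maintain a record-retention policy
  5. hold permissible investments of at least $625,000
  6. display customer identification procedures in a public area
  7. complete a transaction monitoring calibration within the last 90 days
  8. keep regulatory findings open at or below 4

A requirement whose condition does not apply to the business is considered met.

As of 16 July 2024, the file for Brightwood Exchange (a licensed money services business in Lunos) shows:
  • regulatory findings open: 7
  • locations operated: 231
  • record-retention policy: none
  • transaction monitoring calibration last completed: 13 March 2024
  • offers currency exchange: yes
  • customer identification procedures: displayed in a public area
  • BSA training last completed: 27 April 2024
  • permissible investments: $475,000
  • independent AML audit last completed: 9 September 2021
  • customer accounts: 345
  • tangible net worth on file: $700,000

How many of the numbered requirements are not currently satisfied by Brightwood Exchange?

6

1. BSA training 80 days ago vs limit 90 → met
2. condition 'offers currency exchange' holds; tangible net worth $700,000 < $950,000 → not met
3. independent AML audit 1041 days ago vs limit 730 → not met
4. record-retention policy absent → not met
5. permissible investments $475,000 < $625,000 → not met
6. customer identification procedures present → met
7. transaction monitoring calibration 125 days ago vs limit 90 → not met
8. regulatory findings open 7 > 4 → not met
Not met: 6 of 8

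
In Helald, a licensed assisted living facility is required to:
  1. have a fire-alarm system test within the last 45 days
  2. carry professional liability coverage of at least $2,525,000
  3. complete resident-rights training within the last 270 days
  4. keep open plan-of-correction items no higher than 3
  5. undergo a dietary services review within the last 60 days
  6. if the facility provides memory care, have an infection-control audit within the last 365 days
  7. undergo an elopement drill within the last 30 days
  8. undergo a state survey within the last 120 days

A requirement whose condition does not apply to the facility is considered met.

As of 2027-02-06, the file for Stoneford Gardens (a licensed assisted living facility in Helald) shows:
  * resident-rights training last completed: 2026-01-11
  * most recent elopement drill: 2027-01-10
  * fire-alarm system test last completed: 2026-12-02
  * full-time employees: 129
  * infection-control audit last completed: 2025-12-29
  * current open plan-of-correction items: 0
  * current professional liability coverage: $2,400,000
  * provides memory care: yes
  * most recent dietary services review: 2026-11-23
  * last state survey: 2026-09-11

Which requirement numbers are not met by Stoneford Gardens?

1. fire-alarm system test 66 days ago vs limit 45 → not met
2. professional liability coverage $2,400,000 < $2,525,000 → not met
3. resident-rights training 391 days ago vs limit 270 → not met
4. open plan-of-correction items 0 ≤ 3 → met
5. dietary services review 75 days ago vs limit 60 → not met
6. condition 'provides memory care' holds; infection-control audit 404 days ago vs limit 365 → not met
7. elopement drill 27 days ago vs limit 30 → met
8. state survey 148 days ago vs limit 120 → not met
Not met: 1, 2, 3, 5, 6, 8

1, 2, 3, 5, 6, 8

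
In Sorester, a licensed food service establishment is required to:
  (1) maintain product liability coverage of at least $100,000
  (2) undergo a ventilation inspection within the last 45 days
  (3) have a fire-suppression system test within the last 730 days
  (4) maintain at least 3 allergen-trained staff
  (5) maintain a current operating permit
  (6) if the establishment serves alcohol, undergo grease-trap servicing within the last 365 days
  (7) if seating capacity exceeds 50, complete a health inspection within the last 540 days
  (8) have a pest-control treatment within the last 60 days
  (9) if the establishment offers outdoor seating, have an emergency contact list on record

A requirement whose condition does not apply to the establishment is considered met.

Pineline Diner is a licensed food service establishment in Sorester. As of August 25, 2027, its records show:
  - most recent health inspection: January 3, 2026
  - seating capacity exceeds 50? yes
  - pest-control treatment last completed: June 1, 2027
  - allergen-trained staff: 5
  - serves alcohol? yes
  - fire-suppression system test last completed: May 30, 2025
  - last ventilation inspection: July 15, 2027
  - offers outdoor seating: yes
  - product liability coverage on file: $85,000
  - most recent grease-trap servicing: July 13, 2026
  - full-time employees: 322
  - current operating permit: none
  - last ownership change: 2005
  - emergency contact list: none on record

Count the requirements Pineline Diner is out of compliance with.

7

1. product liability coverage $85,000 < $100,000 → not met
2. ventilation inspection 41 days ago vs limit 45 → met
3. fire-suppression system test 817 days ago vs limit 730 → not met
4. allergen-trained staff 5 ≥ 3 → met
5. current operating permit absent → not met
6. condition 'serves alcohol' holds; grease-trap servicing 408 days ago vs limit 365 → not met
7. condition 'seating capacity exceeds 50' holds; health inspection 599 days ago vs limit 540 → not met
8. pest-control treatment 85 days ago vs limit 60 → not met
9. condition 'offers outdoor seating' holds; emergency contact list absent → not met
Not met: 7 of 9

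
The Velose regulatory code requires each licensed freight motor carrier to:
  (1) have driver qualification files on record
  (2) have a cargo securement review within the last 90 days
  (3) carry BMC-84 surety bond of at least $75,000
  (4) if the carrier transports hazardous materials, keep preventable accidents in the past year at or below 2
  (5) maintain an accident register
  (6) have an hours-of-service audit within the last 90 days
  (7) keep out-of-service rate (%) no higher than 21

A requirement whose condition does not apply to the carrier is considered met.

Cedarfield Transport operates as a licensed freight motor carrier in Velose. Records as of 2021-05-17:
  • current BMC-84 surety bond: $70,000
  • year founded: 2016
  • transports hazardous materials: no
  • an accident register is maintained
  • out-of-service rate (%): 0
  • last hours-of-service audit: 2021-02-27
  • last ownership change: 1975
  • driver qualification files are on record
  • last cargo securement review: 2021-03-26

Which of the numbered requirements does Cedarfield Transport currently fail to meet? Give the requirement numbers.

1. driver qualification files present → met
2. cargo securement review 52 days ago vs limit 90 → met
3. BMC-84 surety bond $70,000 < $75,000 → not met
4. condition 'transports hazardous materials' does not hold → requirement n/a → met
5. accident register present → met
6. hours-of-service audit 79 days ago vs limit 90 → met
7. out-of-service rate (%) 0 ≤ 21 → met
Not met: 3

3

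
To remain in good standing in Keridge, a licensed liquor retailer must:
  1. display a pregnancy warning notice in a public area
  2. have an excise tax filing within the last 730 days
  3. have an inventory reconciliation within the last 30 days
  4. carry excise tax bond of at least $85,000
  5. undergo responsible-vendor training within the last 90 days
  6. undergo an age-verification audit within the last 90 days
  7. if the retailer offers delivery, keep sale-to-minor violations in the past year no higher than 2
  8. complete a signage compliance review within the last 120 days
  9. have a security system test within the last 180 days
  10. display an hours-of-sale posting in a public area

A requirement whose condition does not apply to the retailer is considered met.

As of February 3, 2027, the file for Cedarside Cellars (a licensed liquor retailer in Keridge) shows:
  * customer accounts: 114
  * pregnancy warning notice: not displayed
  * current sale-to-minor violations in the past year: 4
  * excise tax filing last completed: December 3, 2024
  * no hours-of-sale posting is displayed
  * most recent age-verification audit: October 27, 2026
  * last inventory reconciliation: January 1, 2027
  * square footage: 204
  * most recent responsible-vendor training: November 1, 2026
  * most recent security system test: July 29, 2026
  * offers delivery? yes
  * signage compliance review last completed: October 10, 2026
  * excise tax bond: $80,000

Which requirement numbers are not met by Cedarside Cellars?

1. pregnancy warning notice absent → not met
2. excise tax filing 792 days ago vs limit 730 → not met
3. inventory reconciliation 33 days ago vs limit 30 → not met
4. excise tax bond $80,000 < $85,000 → not met
5. responsible-vendor training 94 days ago vs limit 90 → not met
6. age-verification audit 99 days ago vs limit 90 → not met
7. condition 'offers delivery' holds; sale-to-minor violations in the past year 4 > 2 → not met
8. signage compliance review 116 days ago vs limit 120 → met
9. security system test 189 days ago vs limit 180 → not met
10. hours-of-sale posting absent → not met
Not met: 1, 2, 3, 4, 5, 6, 7, 9, 10

1, 2, 3, 4, 5, 6, 7, 9, 10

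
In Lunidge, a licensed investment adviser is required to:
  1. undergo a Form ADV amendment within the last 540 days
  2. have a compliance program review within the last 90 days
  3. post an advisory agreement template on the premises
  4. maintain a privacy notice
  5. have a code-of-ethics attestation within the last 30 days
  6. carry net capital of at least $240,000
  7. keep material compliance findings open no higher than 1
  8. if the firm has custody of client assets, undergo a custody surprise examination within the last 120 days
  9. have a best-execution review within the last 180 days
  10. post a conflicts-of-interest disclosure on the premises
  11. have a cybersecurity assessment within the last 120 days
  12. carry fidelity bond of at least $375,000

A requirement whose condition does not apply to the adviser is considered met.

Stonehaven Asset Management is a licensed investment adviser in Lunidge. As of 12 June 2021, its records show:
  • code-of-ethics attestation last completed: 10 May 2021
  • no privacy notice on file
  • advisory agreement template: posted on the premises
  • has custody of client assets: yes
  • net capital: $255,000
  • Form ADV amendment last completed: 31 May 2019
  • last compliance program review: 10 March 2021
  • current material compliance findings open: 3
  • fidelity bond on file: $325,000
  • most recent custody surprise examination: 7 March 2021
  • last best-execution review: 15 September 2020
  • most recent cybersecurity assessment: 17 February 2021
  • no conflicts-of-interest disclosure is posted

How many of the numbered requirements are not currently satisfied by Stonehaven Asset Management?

1. Form ADV amendment 743 days ago vs limit 540 → not met
2. compliance program review 94 days ago vs limit 90 → not met
3. advisory agreement template present → met
4. privacy notice absent → not met
5. code-of-ethics attestation 33 days ago vs limit 30 → not met
6. net capital $255,000 ≥ $240,000 → met
7. material compliance findings open 3 > 1 → not met
8. condition 'has custody of client assets' holds; custody surprise examination 97 days ago vs limit 120 → met
9. best-execution review 270 days ago vs limit 180 → not met
10. conflicts-of-interest disclosure absent → not met
11. cybersecurity assessment 115 days ago vs limit 120 → met
12. fidelity bond $325,000 < $375,000 → not met
Not met: 8 of 12

8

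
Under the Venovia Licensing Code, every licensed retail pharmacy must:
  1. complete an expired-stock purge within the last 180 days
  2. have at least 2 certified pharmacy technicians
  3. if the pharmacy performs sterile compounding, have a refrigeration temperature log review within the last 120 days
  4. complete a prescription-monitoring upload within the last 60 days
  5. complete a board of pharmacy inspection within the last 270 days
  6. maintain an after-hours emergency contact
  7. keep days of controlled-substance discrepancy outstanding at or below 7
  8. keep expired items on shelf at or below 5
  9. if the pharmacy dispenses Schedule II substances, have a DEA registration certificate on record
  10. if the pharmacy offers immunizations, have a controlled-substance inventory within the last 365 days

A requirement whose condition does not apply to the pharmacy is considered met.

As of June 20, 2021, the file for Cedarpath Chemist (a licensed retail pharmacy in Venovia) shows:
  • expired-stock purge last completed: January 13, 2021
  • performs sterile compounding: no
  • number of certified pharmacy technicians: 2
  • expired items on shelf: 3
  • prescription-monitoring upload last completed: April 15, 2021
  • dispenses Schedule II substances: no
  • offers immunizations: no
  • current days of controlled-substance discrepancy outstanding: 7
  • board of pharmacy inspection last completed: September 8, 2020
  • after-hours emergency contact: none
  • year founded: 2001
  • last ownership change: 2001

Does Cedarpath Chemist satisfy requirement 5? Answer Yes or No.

No

5. board of pharmacy inspection 285 days ago vs limit 270 → not met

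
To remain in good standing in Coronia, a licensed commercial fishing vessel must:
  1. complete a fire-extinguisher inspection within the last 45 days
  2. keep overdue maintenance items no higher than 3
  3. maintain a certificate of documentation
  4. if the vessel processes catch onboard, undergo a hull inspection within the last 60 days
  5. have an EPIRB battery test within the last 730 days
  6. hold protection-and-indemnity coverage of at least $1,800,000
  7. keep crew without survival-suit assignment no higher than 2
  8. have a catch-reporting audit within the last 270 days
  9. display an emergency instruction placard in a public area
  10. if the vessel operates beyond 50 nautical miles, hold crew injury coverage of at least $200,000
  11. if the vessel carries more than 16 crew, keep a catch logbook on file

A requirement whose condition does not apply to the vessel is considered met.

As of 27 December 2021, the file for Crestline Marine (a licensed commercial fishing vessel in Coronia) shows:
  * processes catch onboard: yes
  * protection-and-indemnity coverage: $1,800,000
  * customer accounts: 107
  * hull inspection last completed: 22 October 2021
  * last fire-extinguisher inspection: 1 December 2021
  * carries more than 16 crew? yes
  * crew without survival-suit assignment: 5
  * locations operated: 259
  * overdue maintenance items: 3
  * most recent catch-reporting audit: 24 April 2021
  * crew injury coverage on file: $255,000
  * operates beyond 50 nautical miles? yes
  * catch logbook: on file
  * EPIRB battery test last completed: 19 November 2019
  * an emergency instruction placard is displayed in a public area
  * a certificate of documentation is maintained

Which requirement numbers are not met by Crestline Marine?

4, 5, 7

1. fire-extinguisher inspection 26 days ago vs limit 45 → met
2. overdue maintenance items 3 ≤ 3 → met
3. certificate of documentation present → met
4. condition 'processes catch onboard' holds; hull inspection 66 days ago vs limit 60 → not met
5. EPIRB battery test 769 days ago vs limit 730 → not met
6. protection-and-indemnity coverage $1,800,000 ≥ $1,800,000 → met
7. crew without survival-suit assignment 5 > 2 → not met
8. catch-reporting audit 247 days ago vs limit 270 → met
9. emergency instruction placard present → met
10. condition 'operates beyond 50 nautical miles' holds; crew injury coverage $255,000 ≥ $200,000 → met
11. condition 'carries more than 16 crew' holds; catch logbook present → met
Not met: 4, 5, 7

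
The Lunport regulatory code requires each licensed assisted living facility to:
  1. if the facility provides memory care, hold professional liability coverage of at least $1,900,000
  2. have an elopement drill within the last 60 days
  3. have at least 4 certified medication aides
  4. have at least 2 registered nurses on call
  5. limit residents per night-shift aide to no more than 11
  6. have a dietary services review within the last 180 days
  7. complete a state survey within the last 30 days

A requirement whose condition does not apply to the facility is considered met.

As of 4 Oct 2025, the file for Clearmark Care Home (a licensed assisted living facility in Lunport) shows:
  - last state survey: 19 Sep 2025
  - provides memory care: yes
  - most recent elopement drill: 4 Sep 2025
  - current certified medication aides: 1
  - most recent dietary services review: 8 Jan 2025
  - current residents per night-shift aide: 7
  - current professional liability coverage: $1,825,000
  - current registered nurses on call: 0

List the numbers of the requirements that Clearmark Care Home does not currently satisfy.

1. condition 'provides memory care' holds; professional liability coverage $1,825,000 < $1,900,000 → not met
2. elopement drill 30 days ago vs limit 60 → met
3. certified medication aides 1 < 4 → not met
4. registered nurses on call 0 < 2 → not met
5. residents per night-shift aide 7 ≤ 11 → met
6. dietary services review 269 days ago vs limit 180 → not met
7. state survey 15 days ago vs limit 30 → met
Not met: 1, 3, 4, 6

1, 3, 4, 6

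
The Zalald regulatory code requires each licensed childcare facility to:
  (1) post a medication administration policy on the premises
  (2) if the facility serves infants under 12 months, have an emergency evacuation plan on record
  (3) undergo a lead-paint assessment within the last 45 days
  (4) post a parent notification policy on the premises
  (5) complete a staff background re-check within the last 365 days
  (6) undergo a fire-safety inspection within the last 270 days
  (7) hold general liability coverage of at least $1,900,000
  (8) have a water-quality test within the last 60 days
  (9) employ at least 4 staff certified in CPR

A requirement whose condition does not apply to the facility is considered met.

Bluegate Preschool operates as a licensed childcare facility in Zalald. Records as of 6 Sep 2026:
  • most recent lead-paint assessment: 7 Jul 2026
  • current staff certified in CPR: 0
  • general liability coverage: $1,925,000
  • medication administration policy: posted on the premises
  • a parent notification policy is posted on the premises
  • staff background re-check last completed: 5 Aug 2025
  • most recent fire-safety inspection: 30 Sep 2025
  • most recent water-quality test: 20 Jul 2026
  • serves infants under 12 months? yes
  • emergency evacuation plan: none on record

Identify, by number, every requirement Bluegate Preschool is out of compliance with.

1. medication administration policy present → met
2. condition 'serves infants under 12 months' holds; emergency evacuation plan absent → not met
3. lead-paint assessment 61 days ago vs limit 45 → not met
4. parent notification policy present → met
5. staff background re-check 397 days ago vs limit 365 → not met
6. fire-safety inspection 341 days ago vs limit 270 → not met
7. general liability coverage $1,925,000 ≥ $1,900,000 → met
8. water-quality test 48 days ago vs limit 60 → met
9. staff certified in CPR 0 < 4 → not met
Not met: 2, 3, 5, 6, 9

2, 3, 5, 6, 9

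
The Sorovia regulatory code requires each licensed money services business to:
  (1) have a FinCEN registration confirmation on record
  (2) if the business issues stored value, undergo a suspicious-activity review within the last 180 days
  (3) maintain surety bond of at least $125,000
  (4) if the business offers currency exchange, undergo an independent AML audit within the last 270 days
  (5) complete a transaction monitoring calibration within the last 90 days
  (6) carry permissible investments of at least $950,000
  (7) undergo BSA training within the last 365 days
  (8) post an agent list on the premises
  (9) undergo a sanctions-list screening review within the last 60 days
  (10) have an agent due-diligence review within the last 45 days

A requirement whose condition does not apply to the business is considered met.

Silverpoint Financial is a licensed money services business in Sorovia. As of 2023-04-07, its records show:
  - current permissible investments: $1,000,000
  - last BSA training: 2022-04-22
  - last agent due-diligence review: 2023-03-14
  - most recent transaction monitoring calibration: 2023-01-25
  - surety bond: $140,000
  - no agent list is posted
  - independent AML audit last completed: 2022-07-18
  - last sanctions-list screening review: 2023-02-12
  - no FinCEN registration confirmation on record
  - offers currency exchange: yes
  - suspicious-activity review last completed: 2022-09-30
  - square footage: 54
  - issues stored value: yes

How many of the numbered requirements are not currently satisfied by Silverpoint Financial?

3

1. FinCEN registration confirmation absent → not met
2. condition 'issues stored value' holds; suspicious-activity review 189 days ago vs limit 180 → not met
3. surety bond $140,000 ≥ $125,000 → met
4. condition 'offers currency exchange' holds; independent AML audit 263 days ago vs limit 270 → met
5. transaction monitoring calibration 72 days ago vs limit 90 → met
6. permissible investments $1,000,000 ≥ $950,000 → met
7. BSA training 350 days ago vs limit 365 → met
8. agent list absent → not met
9. sanctions-list screening review 54 days ago vs limit 60 → met
10. agent due-diligence review 24 days ago vs limit 45 → met
Not met: 3 of 10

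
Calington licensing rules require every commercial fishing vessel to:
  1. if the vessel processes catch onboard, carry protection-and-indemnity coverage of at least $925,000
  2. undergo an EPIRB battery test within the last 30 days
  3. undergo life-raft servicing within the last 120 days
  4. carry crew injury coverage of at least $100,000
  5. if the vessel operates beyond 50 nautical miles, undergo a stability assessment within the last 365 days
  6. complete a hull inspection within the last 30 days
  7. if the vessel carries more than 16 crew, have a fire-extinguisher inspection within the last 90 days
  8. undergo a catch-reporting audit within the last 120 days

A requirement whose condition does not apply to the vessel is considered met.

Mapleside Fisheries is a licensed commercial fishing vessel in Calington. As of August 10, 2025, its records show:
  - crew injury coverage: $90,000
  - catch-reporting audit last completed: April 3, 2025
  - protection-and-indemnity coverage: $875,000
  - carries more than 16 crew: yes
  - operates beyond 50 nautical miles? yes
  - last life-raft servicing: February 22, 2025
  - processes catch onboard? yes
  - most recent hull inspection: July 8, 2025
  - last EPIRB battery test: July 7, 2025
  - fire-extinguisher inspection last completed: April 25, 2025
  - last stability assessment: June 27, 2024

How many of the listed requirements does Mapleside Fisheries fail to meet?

1. condition 'processes catch onboard' holds; protection-and-indemnity coverage $875,000 < $925,000 → not met
2. EPIRB battery test 34 days ago vs limit 30 → not met
3. life-raft servicing 169 days ago vs limit 120 → not met
4. crew injury coverage $90,000 < $100,000 → not met
5. condition 'operates beyond 50 nautical miles' holds; stability assessment 409 days ago vs limit 365 → not met
6. hull inspection 33 days ago vs limit 30 → not met
7. condition 'carries more than 16 crew' holds; fire-extinguisher inspection 107 days ago vs limit 90 → not met
8. catch-reporting audit 129 days ago vs limit 120 → not met
Not met: 8 of 8

8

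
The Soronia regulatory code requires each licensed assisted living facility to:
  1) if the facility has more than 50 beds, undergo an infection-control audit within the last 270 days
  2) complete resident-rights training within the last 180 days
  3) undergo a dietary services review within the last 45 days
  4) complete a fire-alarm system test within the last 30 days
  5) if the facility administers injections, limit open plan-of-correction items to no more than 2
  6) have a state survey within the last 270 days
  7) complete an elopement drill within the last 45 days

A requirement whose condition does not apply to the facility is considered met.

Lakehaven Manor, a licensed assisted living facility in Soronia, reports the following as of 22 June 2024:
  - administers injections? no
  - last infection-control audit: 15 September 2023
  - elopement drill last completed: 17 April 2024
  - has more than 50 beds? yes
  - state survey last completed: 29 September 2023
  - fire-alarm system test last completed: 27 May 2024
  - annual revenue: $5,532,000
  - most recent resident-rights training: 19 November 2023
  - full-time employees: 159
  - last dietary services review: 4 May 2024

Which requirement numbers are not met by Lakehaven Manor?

1, 2, 3, 7

1. condition 'has more than 50 beds' holds; infection-control audit 281 days ago vs limit 270 → not met
2. resident-rights training 216 days ago vs limit 180 → not met
3. dietary services review 49 days ago vs limit 45 → not met
4. fire-alarm system test 26 days ago vs limit 30 → met
5. condition 'administers injections' does not hold → requirement n/a → met
6. state survey 267 days ago vs limit 270 → met
7. elopement drill 66 days ago vs limit 45 → not met
Not met: 1, 2, 3, 7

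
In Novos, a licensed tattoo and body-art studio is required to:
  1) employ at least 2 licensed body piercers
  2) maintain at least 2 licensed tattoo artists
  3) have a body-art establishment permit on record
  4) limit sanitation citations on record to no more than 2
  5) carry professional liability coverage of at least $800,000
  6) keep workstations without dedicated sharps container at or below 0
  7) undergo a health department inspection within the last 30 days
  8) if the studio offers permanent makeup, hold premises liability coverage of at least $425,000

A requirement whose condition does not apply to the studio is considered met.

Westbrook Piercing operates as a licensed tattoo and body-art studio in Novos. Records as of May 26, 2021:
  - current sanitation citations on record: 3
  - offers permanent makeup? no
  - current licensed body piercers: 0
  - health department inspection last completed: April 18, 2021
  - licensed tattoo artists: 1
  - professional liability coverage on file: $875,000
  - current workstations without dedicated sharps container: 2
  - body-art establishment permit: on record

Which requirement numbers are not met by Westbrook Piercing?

1. licensed body piercers 0 < 2 → not met
2. licensed tattoo artists 1 < 2 → not met
3. body-art establishment permit present → met
4. sanitation citations on record 3 > 2 → not met
5. professional liability coverage $875,000 ≥ $800,000 → met
6. workstations without dedicated sharps container 2 > 0 → not met
7. health department inspection 38 days ago vs limit 30 → not met
8. condition 'offers permanent makeup' does not hold → requirement n/a → met
Not met: 1, 2, 4, 6, 7

1, 2, 4, 6, 7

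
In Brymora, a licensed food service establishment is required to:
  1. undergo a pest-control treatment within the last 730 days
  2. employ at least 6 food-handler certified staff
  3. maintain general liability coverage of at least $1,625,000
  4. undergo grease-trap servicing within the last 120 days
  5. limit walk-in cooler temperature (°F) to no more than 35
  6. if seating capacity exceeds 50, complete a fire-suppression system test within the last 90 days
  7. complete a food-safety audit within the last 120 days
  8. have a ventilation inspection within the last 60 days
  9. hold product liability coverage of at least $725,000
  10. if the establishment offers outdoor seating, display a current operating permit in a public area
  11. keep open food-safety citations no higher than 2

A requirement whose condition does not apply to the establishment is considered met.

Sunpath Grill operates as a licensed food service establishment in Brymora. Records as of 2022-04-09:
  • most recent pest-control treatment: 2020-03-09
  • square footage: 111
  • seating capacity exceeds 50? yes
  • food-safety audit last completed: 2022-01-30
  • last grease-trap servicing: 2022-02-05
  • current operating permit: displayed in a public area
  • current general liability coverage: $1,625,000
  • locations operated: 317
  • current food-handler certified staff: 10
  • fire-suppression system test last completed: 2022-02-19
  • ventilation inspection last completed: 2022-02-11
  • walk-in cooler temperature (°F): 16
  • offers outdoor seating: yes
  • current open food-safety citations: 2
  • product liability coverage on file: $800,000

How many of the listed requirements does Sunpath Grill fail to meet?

1. pest-control treatment 761 days ago vs limit 730 → not met
2. food-handler certified staff 10 ≥ 6 → met
3. general liability coverage $1,625,000 ≥ $1,625,000 → met
4. grease-trap servicing 63 days ago vs limit 120 → met
5. walk-in cooler temperature (°F) 16 ≤ 35 → met
6. condition 'seating capacity exceeds 50' holds; fire-suppression system test 49 days ago vs limit 90 → met
7. food-safety audit 69 days ago vs limit 120 → met
8. ventilation inspection 57 days ago vs limit 60 → met
9. product liability coverage $800,000 ≥ $725,000 → met
10. condition 'offers outdoor seating' holds; current operating permit present → met
11. open food-safety citations 2 ≤ 2 → met
Not met: 1 of 11

1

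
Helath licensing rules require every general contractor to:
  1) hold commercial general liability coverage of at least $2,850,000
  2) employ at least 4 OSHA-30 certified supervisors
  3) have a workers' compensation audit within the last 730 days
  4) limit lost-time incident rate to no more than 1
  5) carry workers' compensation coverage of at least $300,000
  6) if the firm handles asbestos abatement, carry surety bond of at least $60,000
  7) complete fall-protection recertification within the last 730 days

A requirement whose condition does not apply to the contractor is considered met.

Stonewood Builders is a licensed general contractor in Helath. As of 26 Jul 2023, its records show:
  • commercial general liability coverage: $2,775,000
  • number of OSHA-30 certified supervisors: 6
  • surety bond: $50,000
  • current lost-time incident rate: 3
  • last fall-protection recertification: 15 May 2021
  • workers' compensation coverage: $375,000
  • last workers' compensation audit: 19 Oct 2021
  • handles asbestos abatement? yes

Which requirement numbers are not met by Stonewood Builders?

1. commercial general liability coverage $2,775,000 < $2,850,000 → not met
2. OSHA-30 certified supervisors 6 ≥ 4 → met
3. workers' compensation audit 645 days ago vs limit 730 → met
4. lost-time incident rate 3 > 1 → not met
5. workers' compensation coverage $375,000 ≥ $300,000 → met
6. condition 'handles asbestos abatement' holds; surety bond $50,000 < $60,000 → not met
7. fall-protection recertification 802 days ago vs limit 730 → not met
Not met: 1, 4, 6, 7

1, 4, 6, 7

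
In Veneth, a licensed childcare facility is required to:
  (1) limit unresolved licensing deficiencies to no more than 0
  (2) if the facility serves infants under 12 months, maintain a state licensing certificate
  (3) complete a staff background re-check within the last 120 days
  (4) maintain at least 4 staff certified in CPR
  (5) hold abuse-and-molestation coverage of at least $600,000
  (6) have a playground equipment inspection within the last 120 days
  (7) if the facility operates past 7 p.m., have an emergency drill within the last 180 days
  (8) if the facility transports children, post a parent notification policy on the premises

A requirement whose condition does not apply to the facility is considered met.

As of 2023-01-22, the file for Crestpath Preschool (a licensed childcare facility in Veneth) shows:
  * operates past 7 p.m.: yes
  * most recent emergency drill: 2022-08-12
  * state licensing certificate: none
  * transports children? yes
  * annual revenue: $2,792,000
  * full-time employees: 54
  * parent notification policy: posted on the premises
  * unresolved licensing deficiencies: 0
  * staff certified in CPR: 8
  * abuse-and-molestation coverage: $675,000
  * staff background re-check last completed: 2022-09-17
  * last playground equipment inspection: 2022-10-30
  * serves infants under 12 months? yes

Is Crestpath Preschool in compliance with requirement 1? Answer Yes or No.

1. unresolved licensing deficiencies 0 ≤ 0 → met

Yes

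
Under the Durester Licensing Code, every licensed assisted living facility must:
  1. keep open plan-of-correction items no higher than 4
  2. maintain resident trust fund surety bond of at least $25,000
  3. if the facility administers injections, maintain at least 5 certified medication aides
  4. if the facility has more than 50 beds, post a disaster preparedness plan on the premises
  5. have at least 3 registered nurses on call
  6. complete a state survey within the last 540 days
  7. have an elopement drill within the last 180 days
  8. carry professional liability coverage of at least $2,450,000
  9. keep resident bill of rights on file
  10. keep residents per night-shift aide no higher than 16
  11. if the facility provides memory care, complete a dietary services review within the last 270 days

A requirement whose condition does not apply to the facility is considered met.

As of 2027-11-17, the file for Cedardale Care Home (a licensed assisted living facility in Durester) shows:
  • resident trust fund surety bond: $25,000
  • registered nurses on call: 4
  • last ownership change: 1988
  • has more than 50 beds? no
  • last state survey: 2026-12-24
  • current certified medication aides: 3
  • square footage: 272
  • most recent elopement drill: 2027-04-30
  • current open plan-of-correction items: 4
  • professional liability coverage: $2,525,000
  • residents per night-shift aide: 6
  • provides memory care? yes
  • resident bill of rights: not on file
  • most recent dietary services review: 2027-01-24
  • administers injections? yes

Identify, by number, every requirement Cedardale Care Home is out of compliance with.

3, 7, 9, 11

1. open plan-of-correction items 4 ≤ 4 → met
2. resident trust fund surety bond $25,000 ≥ $25,000 → met
3. condition 'administers injections' holds; certified medication aides 3 < 5 → not met
4. condition 'has more than 50 beds' does not hold → requirement n/a → met
5. registered nurses on call 4 ≥ 3 → met
6. state survey 328 days ago vs limit 540 → met
7. elopement drill 201 days ago vs limit 180 → not met
8. professional liability coverage $2,525,000 ≥ $2,450,000 → met
9. resident bill of rights absent → not met
10. residents per night-shift aide 6 ≤ 16 → met
11. condition 'provides memory care' holds; dietary services review 297 days ago vs limit 270 → not met
Not met: 3, 7, 9, 11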